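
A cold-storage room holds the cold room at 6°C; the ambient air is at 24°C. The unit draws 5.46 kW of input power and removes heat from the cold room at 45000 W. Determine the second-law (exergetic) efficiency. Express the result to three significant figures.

0.531

Converting, Q̇_C = 45000 W = 45.00 kW, so COP_actual = Q̇_C/Ẇ = 45.00/5.460 = 8.242.
In absolute terms T_C = 279.15 K and T_H = 297.15 K, so ΔT = 18.00 K.
COP_Carnot = T_C/ΔT = 279.15/18.00 = 15.51.
η_II = COP_actual/COP_Carnot = 8.242/15.51 = 0.5314.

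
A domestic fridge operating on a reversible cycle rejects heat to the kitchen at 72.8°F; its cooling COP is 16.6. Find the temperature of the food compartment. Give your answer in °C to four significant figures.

5.859 °C

For a Carnot refrigerator COP_R = T_C/(T_H − T_C), so T_C = COP·T_H/(1 + COP).
With T_H = 295.82 K, T_C = 16.6 × 295.82/17.60 = 279.01 K.
Converting, 279.01 K = 5.86°C.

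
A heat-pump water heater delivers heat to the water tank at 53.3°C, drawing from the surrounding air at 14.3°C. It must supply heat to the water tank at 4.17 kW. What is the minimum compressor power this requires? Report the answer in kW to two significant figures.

In absolute terms T_C = 287.45 K and T_H = 326.45 K, so ΔT = 39.00 K.
COP_Carnot = T_H/ΔT = 326.45/39.00 = 8.371.
Ẇ_min = Q̇/COP_Carnot = 4.170/8.371 = 0.4982 kW.

0.50 kW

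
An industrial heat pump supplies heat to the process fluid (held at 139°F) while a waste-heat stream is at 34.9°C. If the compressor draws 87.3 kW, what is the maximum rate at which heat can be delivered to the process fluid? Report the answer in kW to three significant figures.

1180 kW

In absolute terms T_C = 308.05 K and T_H = 332.59 K, so ΔT = 24.54 K.
COP_Carnot = T_H/ΔT = 332.59/24.54 = 13.55.
Q̇_max = COP_Carnot × Ẇ = 13.55 × 87.30 kW = 1183 kW.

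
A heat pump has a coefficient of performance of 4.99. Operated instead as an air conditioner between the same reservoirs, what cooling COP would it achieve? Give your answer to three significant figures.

Since Q_H = Q_C + W for any cycle, COP_R = Q_C/W = Q_H/W − 1.
COP_R = 4.99 − 1 = 3.99.

3.99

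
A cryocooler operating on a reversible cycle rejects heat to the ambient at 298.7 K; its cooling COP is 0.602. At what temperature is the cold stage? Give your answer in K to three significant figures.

112 K

For a Carnot refrigerator COP_R = T_C/(T_H − T_C), so T_C = COP·T_H/(1 + COP).
With T_H = 298.70 K, T_C = 0.602 × 298.70/1.602 = 112.25 K.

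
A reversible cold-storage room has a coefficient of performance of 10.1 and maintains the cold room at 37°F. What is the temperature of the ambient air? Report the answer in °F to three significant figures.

COP_R = T_C/(T_H − T_C) gives T_H − T_C = T_C/COP.
With T_C = 275.93 K, T_H = 275.93 × (1 + 1/10.1) = 303.25 K.
Converting, 303.25 K = 86.18°F.

86.2 °F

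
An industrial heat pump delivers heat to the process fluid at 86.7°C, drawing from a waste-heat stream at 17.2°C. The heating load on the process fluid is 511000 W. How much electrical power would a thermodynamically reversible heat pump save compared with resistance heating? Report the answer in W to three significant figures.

In absolute terms T_C = 290.35 K and T_H = 359.85 K, so ΔT = 69.50 K.
COP_Carnot = T_H/ΔT = 359.85/69.50 = 5.178.
Resistance heating needs Ẇ_res = Q̇_H = 511000 W; the reversible heat pump needs only Ẇ_hp = Q̇_H/COP = 98690 W.
Saving = 511000 − 98690 = 412300 W.

412000 W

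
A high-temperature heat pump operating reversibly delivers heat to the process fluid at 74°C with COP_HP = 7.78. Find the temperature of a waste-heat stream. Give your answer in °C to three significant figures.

29.4 °C

COP_HP = T_H/(T_H − T_C) gives T_H − T_C = T_H/COP.
With T_H = 347.15 K, T_C = 347.15 × (1 − 1/7.78) = 302.53 K.
Converting, 302.53 K = 29.38°C.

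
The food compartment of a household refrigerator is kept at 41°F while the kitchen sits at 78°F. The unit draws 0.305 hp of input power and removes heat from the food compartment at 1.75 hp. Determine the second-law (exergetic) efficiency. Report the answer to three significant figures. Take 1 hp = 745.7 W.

COP_actual = Q̇_C/Ẇ = 1.750/0.3050 = 5.738.
In absolute terms T_C = 278.15 K and T_H = 298.71 K, so ΔT = 20.56 K.
COP_Carnot = T_C/ΔT = 278.15/20.56 = 13.53.
η_II = COP_actual/COP_Carnot = 5.738/13.53 = 0.4240.

0.424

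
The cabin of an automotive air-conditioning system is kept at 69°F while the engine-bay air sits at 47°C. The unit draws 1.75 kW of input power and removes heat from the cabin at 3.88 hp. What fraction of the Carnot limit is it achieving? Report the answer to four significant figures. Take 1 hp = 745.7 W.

Converting, Q̇_C = 3.880 hp = 2.893 kW, so COP_actual = Q̇_C/Ẇ = 2.893/1.750 = 1.653.
In absolute terms T_C = 293.71 K and T_H = 320.15 K, so ΔT = 26.44 K.
COP_Carnot = T_C/ΔT = 293.71/26.44 = 11.11.
η_II = COP_actual/COP_Carnot = 1.653/11.11 = 0.1489.

0.1489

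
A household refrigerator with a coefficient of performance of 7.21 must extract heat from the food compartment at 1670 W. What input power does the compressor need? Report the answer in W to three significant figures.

232 W

Ẇ = Q̇_C/COP = 1670/7.21 = 231.6 W.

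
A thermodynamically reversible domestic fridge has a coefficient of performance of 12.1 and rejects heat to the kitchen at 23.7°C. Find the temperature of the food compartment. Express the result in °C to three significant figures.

1.04 °C

For a Carnot refrigerator COP_R = T_C/(T_H − T_C), so T_C = COP·T_H/(1 + COP).
With T_H = 296.85 K, T_C = 12.1 × 296.85/13.10 = 274.19 K.
Converting, 274.19 K = 1.04°C.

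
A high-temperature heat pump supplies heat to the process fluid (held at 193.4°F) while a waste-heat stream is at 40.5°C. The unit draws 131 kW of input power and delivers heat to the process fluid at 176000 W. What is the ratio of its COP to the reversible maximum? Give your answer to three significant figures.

Converting, Q̇_H = 176000 W = 176.0 kW, so COP_actual = Q̇_H/Ẇ = 176.0/131.0 = 1.344.
In absolute terms T_C = 313.65 K and T_H = 362.82 K, so ΔT = 49.17 K.
COP_Carnot = T_H/ΔT = 362.82/49.17 = 7.379.
η_II = COP_actual/COP_Carnot = 1.344/7.379 = 0.1821.

0.182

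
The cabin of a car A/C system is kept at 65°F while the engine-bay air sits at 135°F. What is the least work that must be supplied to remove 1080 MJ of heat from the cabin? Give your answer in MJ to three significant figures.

In absolute terms T_C = 291.48 K and T_H = 330.37 K, so ΔT = 38.89 K.
The reversible limit is COP_R = T_C/ΔT = 7.495, so W_min = Q_C/COP = Q_C·ΔT/T_C.
W_min = 1080 × 38.89/291.48 = 144.1 MJ.

144 MJ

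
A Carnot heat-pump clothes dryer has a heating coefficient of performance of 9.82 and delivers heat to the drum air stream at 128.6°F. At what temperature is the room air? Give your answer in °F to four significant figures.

COP_HP = T_H/(T_H − T_C) gives T_H − T_C = T_H/COP.
With T_H = 326.82 K, T_C = 326.82 × (1 − 1/9.82) = 293.54 K.
Converting, 293.54 K = 68.69°F.

68.69 °F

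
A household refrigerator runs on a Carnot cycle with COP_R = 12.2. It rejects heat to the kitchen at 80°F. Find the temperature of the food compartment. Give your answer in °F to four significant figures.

For a Carnot refrigerator COP_R = T_C/(T_H − T_C), so T_C = COP·T_H/(1 + COP).
With T_H = 299.82 K, T_C = 12.2 × 299.82/13.20 = 277.10 K.
Converting, 277.10 K = 39.12°F.

39.12 °F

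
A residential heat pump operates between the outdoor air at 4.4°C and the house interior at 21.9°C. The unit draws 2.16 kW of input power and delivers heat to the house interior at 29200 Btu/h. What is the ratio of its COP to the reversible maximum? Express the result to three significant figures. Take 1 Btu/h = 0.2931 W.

Converting, Q̇_H = 29200 Btu/h = 8.559 kW, so COP_actual = Q̇_H/Ẇ = 8.559/2.160 = 3.962.
In absolute terms T_C = 277.55 K and T_H = 295.05 K, so ΔT = 17.50 K.
COP_Carnot = T_H/ΔT = 295.05/17.50 = 16.86.
η_II = COP_actual/COP_Carnot = 3.962/16.86 = 0.2350.

0.235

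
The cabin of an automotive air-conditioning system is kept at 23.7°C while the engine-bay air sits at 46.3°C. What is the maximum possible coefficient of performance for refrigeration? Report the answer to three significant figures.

13.1

In absolute terms T_C = 296.85 K and T_H = 319.45 K, so ΔT = 22.60 K.
For a reversible cycle, COP_Carnot = T_C/ΔT = 296.85/22.60 = 13.13.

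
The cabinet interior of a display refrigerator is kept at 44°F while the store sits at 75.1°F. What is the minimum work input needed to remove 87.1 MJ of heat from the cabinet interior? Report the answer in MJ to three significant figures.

In absolute terms T_C = 279.82 K and T_H = 297.09 K, so ΔT = 17.28 K.
The reversible limit is COP_R = T_C/ΔT = 16.20, so W_min = Q_C/COP = Q_C·ΔT/T_C.
W_min = 87.10 × 17.28/279.82 = 5.378 MJ.

5.38 MJ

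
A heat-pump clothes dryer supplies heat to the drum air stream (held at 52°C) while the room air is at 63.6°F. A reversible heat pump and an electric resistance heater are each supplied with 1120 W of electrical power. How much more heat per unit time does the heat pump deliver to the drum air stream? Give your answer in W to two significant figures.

9500 W

In absolute terms T_C = 290.71 K and T_H = 325.15 K, so ΔT = 34.44 K.
COP_Carnot = T_H/ΔT = 325.15/34.44 = 9.440.
The heat pump delivers Q̇_H = COP × Ẇ = 10570 W; the resistance heater delivers Ẇ = 1120 W.
Extra = (COP − 1)·Ẇ = 9453 W.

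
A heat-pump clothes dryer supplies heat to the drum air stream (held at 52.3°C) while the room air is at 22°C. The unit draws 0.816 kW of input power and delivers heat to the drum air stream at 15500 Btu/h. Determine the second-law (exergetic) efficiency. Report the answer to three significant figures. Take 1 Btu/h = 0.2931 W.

0.518

Converting, Q̇_H = 15500 Btu/h = 4.543 kW, so COP_actual = Q̇_H/Ẇ = 4.543/0.8160 = 5.567.
In absolute terms T_C = 295.15 K and T_H = 325.45 K, so ΔT = 30.30 K.
COP_Carnot = T_H/ΔT = 325.45/30.30 = 10.74.
η_II = COP_actual/COP_Carnot = 5.567/10.74 = 0.5183.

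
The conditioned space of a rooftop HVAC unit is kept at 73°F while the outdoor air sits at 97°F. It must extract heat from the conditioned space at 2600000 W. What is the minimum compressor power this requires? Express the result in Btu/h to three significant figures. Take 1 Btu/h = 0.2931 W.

In absolute terms T_C = 295.93 K and T_H = 309.26 K, so ΔT = 13.33 K.
COP_Carnot = T_C/ΔT = 295.93/13.33 = 22.19.
Ẇ_min = Q̇/COP_Carnot = 2600000/22.19 = 117100 W = 399700 Btu/h.

400000 Btu/h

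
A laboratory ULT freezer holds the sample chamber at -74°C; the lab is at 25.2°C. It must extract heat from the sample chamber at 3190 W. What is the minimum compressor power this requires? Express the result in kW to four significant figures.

In absolute terms T_C = 199.15 K and T_H = 298.35 K, so ΔT = 99.20 K.
COP_Carnot = T_C/ΔT = 199.15/99.20 = 2.008.
Ẇ_min = Q̇/COP_Carnot = 3190/2.008 = 1589 W = 1.589 kW.

1.589 kW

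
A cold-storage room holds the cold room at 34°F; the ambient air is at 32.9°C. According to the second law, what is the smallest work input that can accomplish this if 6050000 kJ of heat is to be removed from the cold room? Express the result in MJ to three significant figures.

In absolute terms T_C = 274.26 K and T_H = 306.05 K, so ΔT = 31.79 K.
The reversible limit is COP_R = T_C/ΔT = 8.628, so W_min = Q_C/COP = Q_C·ΔT/T_C.
W_min = 6050000 × 31.79/274.26 = 701200 kJ = 701.2 MJ.

701 MJ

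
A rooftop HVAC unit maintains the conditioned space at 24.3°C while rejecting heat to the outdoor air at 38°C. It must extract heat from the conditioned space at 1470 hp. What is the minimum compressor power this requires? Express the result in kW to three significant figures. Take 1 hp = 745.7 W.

50.5 kW

In absolute terms T_C = 297.45 K and T_H = 311.15 K, so ΔT = 13.70 K.
COP_Carnot = T_C/ΔT = 297.45/13.70 = 21.71.
Ẇ_min = Q̇/COP_Carnot = 1470/21.71 = 67.71 hp = 50.49 kW.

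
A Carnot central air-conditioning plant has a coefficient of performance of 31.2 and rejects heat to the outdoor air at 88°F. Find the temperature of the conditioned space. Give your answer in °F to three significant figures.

For a Carnot refrigerator COP_R = T_C/(T_H − T_C), so T_C = COP·T_H/(1 + COP).
With T_H = 304.26 K, T_C = 31.2 × 304.26/32.20 = 294.81 K.
Converting, 294.81 K = 70.99°F.

71.0 °F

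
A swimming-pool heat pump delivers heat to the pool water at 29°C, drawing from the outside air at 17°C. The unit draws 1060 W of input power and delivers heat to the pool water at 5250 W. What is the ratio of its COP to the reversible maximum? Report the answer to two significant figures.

COP_actual = Q̇_H/Ẇ = 5250/1060 = 4.953.
In absolute terms T_C = 290.15 K and T_H = 302.15 K, so ΔT = 12.00 K.
COP_Carnot = T_H/ΔT = 302.15/12.00 = 25.18.
η_II = COP_actual/COP_Carnot = 4.953/25.18 = 0.1967.

0.20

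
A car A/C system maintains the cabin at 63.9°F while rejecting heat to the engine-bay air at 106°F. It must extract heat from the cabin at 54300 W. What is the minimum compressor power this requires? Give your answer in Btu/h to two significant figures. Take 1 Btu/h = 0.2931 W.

15000 Btu/h

In absolute terms T_C = 290.87 K and T_H = 314.26 K, so ΔT = 23.39 K.
COP_Carnot = T_C/ΔT = 290.87/23.39 = 12.44.
Ẇ_min = Q̇/COP_Carnot = 54300/12.44 = 4366 W = 14900 Btu/h.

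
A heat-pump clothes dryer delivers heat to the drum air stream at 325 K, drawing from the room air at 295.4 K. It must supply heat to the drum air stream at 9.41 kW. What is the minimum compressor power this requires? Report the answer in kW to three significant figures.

The reservoir spacing is ΔT = 325 − 295.4 = 29.60 K.
COP_Carnot = T_H/ΔT = 325.00/29.60 = 10.98.
Ẇ_min = Q̇/COP_Carnot = 9.410/10.98 = 0.8570 kW.

0.857 kW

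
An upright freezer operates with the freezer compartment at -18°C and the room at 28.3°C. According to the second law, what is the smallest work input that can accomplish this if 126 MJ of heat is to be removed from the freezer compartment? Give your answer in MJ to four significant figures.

In absolute terms T_C = 255.15 K and T_H = 301.45 K, so ΔT = 46.30 K.
The reversible limit is COP_R = T_C/ΔT = 5.511, so W_min = Q_C/COP = Q_C·ΔT/T_C.
W_min = 126.0 × 46.30/255.15 = 22.86 MJ.

22.86 MJ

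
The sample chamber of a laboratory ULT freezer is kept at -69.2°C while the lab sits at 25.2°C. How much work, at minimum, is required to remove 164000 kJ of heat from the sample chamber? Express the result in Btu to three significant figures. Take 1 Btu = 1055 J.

In absolute terms T_C = 203.95 K and T_H = 298.35 K, so ΔT = 94.40 K.
The reversible limit is COP_R = T_C/ΔT = 2.160, so W_min = Q_C/COP = Q_C·ΔT/T_C.
W_min = 164000 × 94.40/203.95 = 75910 kJ = 71950 Btu.

72000 Btu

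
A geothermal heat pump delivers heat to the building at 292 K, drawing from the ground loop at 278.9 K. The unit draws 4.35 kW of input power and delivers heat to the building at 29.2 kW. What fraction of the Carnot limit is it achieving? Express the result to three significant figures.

0.301

COP_actual = Q̇_H/Ẇ = 29.20/4.350 = 6.713.
The reservoir spacing is ΔT = 292 − 278.9 = 13.10 K.
COP_Carnot = T_H/ΔT = 292.00/13.10 = 22.29.
η_II = COP_actual/COP_Carnot = 6.713/22.29 = 0.3011.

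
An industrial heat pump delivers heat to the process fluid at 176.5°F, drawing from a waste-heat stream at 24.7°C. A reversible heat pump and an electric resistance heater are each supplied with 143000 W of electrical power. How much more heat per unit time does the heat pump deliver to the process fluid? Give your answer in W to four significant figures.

766400 W

In absolute terms T_C = 297.85 K and T_H = 353.43 K, so ΔT = 55.58 K.
COP_Carnot = T_H/ΔT = 353.43/55.58 = 6.359.
The heat pump delivers Q̇_H = COP × Ẇ = 909400 W; the resistance heater delivers Ẇ = 143000 W.
Extra = (COP − 1)·Ẇ = 766400 W.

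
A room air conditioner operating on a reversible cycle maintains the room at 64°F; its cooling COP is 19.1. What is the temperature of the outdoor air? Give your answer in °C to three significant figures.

33.0 °C

COP_R = T_C/(T_H − T_C) gives T_H − T_C = T_C/COP.
With T_C = 290.93 K, T_H = 290.93 × (1 + 1/19.1) = 306.16 K.
Converting, 306.16 K = 33.01°C.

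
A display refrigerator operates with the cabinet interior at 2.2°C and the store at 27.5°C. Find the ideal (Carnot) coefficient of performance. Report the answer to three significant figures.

In absolute terms T_C = 275.35 K and T_H = 300.65 K, so ΔT = 25.30 K.
For a reversible cycle, COP_Carnot = T_C/ΔT = 275.35/25.30 = 10.88.

10.9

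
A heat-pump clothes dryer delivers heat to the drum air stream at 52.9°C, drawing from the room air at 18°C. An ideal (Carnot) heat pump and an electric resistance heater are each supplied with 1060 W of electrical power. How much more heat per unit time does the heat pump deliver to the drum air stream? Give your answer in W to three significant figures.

In absolute terms T_C = 291.15 K and T_H = 326.05 K, so ΔT = 34.90 K.
COP_Carnot = T_H/ΔT = 326.05/34.90 = 9.342.
The heat pump delivers Q̇_H = COP × Ẇ = 9903 W; the resistance heater delivers Ẇ = 1060 W.
Extra = (COP − 1)·Ẇ = 8843 W.

8840 W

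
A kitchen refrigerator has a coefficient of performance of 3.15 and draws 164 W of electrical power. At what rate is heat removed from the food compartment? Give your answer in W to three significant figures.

517 W

Q̇_C = COP × Ẇ = 3.15 × 164.0 = 516.6 W.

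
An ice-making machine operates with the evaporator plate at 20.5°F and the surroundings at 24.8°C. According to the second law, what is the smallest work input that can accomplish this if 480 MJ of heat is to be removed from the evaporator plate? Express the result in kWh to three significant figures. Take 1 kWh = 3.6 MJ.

In absolute terms T_C = 266.76 K and T_H = 297.95 K, so ΔT = 31.19 K.
The reversible limit is COP_R = T_C/ΔT = 8.553, so W_min = Q_C/COP = Q_C·ΔT/T_C.
W_min = 480.0 × 31.19/266.76 = 56.12 MJ = 15.59 kWh.

15.6 kWh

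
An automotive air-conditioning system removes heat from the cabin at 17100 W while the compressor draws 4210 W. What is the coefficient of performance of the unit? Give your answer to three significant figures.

The first law gives Q̇_H = Q̇_C + Ẇ, so the three rates are Q̇_C = 17100, Q̇_H = 21310, Ẇ = 4210 W.
COP_R = Q̇_C/Ẇ = 17100/4210 = 4.062.

4.06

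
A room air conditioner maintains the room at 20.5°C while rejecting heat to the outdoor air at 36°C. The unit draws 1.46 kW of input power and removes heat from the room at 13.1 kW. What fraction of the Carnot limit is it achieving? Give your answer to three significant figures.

COP_actual = Q̇_C/Ẇ = 13.10/1.460 = 8.973.
In absolute terms T_C = 293.65 K and T_H = 309.15 K, so ΔT = 15.50 K.
COP_Carnot = T_C/ΔT = 293.65/15.50 = 18.95.
η_II = COP_actual/COP_Carnot = 8.973/18.95 = 0.4736.

0.474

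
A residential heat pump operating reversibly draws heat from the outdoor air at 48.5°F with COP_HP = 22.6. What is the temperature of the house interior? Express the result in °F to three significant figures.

COP_HP = T_H/(T_H − T_C) rearranges to T_H = COP·T_C/(COP − 1).
With T_C = 282.32 K, T_H = 22.6 × 282.32/21.60 = 295.39 K.
Converting, 295.39 K = 72.03°F.

72.0 °F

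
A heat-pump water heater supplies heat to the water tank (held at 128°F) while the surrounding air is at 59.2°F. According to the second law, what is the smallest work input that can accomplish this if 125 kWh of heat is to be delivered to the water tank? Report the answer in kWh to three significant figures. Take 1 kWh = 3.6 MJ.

In absolute terms T_C = 288.26 K and T_H = 326.48 K, so ΔT = 38.22 K.
The reversible limit is COP_HP = T_H/ΔT = 8.542, so W_min = Q_H/COP = Q_H·ΔT/T_H.
W_min = 125.0 × 38.22/326.48 = 14.63 kWh.

14.6 kWh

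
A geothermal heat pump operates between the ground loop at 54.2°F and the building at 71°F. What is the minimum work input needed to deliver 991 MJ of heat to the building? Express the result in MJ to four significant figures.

31.37 MJ

In absolute terms T_C = 285.48 K and T_H = 294.82 K, so ΔT = 9.333 K.
The reversible limit is COP_HP = T_H/ΔT = 31.59, so W_min = Q_H/COP = Q_H·ΔT/T_H.
W_min = 991.0 × 9.333/294.82 = 31.37 MJ.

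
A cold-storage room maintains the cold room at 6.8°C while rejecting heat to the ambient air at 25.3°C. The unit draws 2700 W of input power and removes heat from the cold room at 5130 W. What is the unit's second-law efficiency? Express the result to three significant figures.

COP_actual = Q̇_C/Ẇ = 5130/2700 = 1.900.
In absolute terms T_C = 279.95 K and T_H = 298.45 K, so ΔT = 18.50 K.
COP_Carnot = T_C/ΔT = 279.95/18.50 = 15.13.
η_II = COP_actual/COP_Carnot = 1.900/15.13 = 0.1256.

0.126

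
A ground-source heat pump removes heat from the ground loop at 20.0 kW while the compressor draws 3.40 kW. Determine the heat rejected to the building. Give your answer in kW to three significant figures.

23.4 kW

For a cyclic device the first law requires Q̇_H = Q̇_C + Ẇ.
Q̇_H = Q̇_C + Ẇ = 23.40 kW.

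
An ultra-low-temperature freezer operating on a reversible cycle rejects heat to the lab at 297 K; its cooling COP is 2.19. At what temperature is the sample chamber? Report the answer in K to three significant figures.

204 K

For a Carnot refrigerator COP_R = T_C/(T_H − T_C), so T_C = COP·T_H/(1 + COP).
With T_H = 297.00 K, T_C = 2.19 × 297.00/3.190 = 203.90 K.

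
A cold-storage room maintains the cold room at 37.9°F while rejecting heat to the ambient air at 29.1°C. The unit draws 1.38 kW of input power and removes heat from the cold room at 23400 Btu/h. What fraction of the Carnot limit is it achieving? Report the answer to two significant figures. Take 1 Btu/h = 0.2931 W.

Converting, Q̇_C = 23400 Btu/h = 6.859 kW, so COP_actual = Q̇_C/Ẇ = 6.859/1.380 = 4.970.
In absolute terms T_C = 276.43 K and T_H = 302.25 K, so ΔT = 25.82 K.
COP_Carnot = T_C/ΔT = 276.43/25.82 = 10.71.
η_II = COP_actual/COP_Carnot = 4.970/10.71 = 0.4643.

0.46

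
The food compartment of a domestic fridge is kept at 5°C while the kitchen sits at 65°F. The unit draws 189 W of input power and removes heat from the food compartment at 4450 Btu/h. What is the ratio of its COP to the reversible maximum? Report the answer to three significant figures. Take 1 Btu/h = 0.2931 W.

0.331

Converting, Q̇_C = 4450 Btu/h = 1304 W, so COP_actual = Q̇_C/Ẇ = 1304/189.0 = 6.901.
In absolute terms T_C = 278.15 K and T_H = 291.48 K, so ΔT = 13.33 K.
COP_Carnot = T_C/ΔT = 278.15/13.33 = 20.86.
η_II = COP_actual/COP_Carnot = 6.901/20.86 = 0.3308.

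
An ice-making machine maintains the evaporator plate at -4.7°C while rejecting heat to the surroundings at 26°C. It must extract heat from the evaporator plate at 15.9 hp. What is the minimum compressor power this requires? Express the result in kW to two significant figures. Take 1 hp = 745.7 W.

In absolute terms T_C = 268.45 K and T_H = 299.15 K, so ΔT = 30.70 K.
COP_Carnot = T_C/ΔT = 268.45/30.70 = 8.744.
Ẇ_min = Q̇/COP_Carnot = 15.90/8.744 = 1.818 hp = 1.356 kW.

1.4 kW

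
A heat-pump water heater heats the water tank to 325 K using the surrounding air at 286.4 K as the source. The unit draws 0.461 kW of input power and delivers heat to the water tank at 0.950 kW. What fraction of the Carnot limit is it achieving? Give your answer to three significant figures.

0.245

COP_actual = Q̇_H/Ẇ = 0.9500/0.4610 = 2.061.
The reservoir spacing is ΔT = 325 − 286.4 = 38.60 K.
COP_Carnot = T_H/ΔT = 325.00/38.60 = 8.420.
η_II = COP_actual/COP_Carnot = 2.061/8.420 = 0.2448.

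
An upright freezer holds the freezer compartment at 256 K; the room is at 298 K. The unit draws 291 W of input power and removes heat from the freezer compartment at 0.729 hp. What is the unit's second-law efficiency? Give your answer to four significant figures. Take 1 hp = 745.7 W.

0.3065

Converting, Q̇_C = 0.7290 hp = 543.6 W, so COP_actual = Q̇_C/Ẇ = 543.6/291.0 = 1.868.
The reservoir spacing is ΔT = 298 − 256 = 42.00 K.
COP_Carnot = T_C/ΔT = 256.00/42.00 = 6.095.
η_II = COP_actual/COP_Carnot = 1.868/6.095 = 0.3065.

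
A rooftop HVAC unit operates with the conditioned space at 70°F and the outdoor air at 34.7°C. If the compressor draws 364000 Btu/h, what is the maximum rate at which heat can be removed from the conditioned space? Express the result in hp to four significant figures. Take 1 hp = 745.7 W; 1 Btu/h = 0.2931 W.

3098 hp

In absolute terms T_C = 294.26 K and T_H = 307.85 K, so ΔT = 13.59 K.
COP_Carnot = T_C/ΔT = 294.26/13.59 = 21.65.
Q̇_max = COP_Carnot × Ẇ = 21.65 × 364000 Btu/h = 7882000 Btu/h = 3098 hp.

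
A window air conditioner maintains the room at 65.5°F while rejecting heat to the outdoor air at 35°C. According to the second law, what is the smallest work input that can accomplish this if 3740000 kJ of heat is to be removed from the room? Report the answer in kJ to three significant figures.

In absolute terms T_C = 291.76 K and T_H = 308.15 K, so ΔT = 16.39 K.
The reversible limit is COP_R = T_C/ΔT = 17.80, so W_min = Q_C/COP = Q_C·ΔT/T_C.
W_min = 3740000 × 16.39/291.76 = 210100 kJ.

210000 kJ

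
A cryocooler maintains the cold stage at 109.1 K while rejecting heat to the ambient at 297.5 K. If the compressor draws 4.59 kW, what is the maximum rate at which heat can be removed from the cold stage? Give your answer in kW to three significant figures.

2.66 kW

The reservoir spacing is ΔT = 297.5 − 109.1 = 188.4 K.
COP_Carnot = T_C/ΔT = 109.10/188.4 = 0.5791.
Q̇_max = COP_Carnot × Ẇ = 0.5791 × 4.590 kW = 2.658 kW.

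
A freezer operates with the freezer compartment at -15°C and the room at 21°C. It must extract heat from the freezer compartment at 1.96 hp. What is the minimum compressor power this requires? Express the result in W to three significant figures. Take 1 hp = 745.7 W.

204 W

In absolute terms T_C = 258.15 K and T_H = 294.15 K, so ΔT = 36.00 K.
COP_Carnot = T_C/ΔT = 258.15/36.00 = 7.171.
Ẇ_min = Q̇/COP_Carnot = 1.960/7.171 = 0.2733 hp = 203.8 W.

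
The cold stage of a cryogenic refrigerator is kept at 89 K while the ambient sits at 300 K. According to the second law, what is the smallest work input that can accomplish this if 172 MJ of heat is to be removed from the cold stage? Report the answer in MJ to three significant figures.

The reservoir spacing is ΔT = 300 − 89 = 211.0 K.
The reversible limit is COP_R = T_C/ΔT = 0.4218, so W_min = Q_C/COP = Q_C·ΔT/T_C.
W_min = 172.0 × 211.0/89.00 = 407.8 MJ.

408 MJ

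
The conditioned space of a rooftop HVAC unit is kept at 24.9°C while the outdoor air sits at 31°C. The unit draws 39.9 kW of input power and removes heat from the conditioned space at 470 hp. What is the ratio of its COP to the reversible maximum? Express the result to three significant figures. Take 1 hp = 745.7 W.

Converting, Q̇_C = 470.0 hp = 350.5 kW, so COP_actual = Q̇_C/Ẇ = 350.5/39.90 = 8.784.
In absolute terms T_C = 298.05 K and T_H = 304.15 K, so ΔT = 6.100 K.
COP_Carnot = T_C/ΔT = 298.05/6.100 = 48.86.
η_II = COP_actual/COP_Carnot = 8.784/48.86 = 0.1798.

0.180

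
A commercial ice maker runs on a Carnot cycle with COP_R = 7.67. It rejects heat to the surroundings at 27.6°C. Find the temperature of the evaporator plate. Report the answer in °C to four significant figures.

-7.089 °C

For a Carnot refrigerator COP_R = T_C/(T_H − T_C), so T_C = COP·T_H/(1 + COP).
With T_H = 300.75 K, T_C = 7.67 × 300.75/8.670 = 266.06 K.
Converting, 266.06 K = -7.09°C.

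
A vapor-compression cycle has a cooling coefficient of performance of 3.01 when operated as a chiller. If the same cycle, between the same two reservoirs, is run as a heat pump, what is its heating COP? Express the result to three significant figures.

4.01

The first law on one cycle gives Q_H = Q_C + W, so Q_H/W = Q_C/W + 1.
COP_HP = COP_R + 1 = 3.01 + 1 = 4.01.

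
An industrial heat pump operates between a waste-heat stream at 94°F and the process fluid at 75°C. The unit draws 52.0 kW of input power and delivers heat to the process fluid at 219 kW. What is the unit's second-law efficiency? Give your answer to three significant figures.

COP_actual = Q̇_H/Ẇ = 219.0/52.00 = 4.212.
In absolute terms T_C = 307.59 K and T_H = 348.15 K, so ΔT = 40.56 K.
COP_Carnot = T_H/ΔT = 348.15/40.56 = 8.585.
η_II = COP_actual/COP_Carnot = 4.212/8.585 = 0.4906.

0.491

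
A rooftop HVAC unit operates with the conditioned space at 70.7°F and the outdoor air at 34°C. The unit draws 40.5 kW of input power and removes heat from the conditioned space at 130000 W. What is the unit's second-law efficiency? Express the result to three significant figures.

Converting, Q̇_C = 130000 W = 130.0 kW, so COP_actual = Q̇_C/Ẇ = 130.0/40.50 = 3.210.
In absolute terms T_C = 294.65 K and T_H = 307.15 K, so ΔT = 12.50 K.
COP_Carnot = T_C/ΔT = 294.65/12.50 = 23.57.
η_II = COP_actual/COP_Carnot = 3.210/23.57 = 0.1362.

0.136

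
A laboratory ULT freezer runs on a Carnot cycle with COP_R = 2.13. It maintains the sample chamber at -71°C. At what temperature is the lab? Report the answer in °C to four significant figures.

23.91 °C

COP_R = T_C/(T_H − T_C) gives T_H − T_C = T_C/COP.
With T_C = 202.15 K, T_H = 202.15 × (1 + 1/2.13) = 297.06 K.
Converting, 297.06 K = 23.91°C.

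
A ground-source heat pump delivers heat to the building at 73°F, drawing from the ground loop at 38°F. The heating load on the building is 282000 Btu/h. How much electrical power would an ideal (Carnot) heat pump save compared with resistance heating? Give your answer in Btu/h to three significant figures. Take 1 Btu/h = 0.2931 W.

263000 Btu/h

In absolute terms T_C = 276.48 K and T_H = 295.93 K, so ΔT = 19.44 K.
COP_Carnot = T_H/ΔT = 295.93/19.44 = 15.22.
Resistance heating needs Ẇ_res = Q̇_H = 282000 Btu/h; the reversible heat pump needs only Ẇ_hp = Q̇_H/COP = 18530 Btu/h.
Saving = 282000 − 18530 = 263500 Btu/h.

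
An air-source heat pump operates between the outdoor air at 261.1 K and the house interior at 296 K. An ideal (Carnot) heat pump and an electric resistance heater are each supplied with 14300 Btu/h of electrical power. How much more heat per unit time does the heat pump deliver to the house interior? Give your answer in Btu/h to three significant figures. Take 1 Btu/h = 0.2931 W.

107000 Btu/h

The reservoir spacing is ΔT = 296 − 261.1 = 34.90 K.
COP_Carnot = T_H/ΔT = 296.00/34.90 = 8.481.
The heat pump delivers Q̇_H = COP × Ẇ = 121300 Btu/h; the resistance heater delivers Ẇ = 14300 Btu/h.
Extra = (COP − 1)·Ẇ = 107000 Btu/h.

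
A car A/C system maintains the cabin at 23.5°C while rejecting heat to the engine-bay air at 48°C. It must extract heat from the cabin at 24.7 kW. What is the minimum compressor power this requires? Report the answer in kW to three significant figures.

2.04 kW

In absolute terms T_C = 296.65 K and T_H = 321.15 K, so ΔT = 24.50 K.
COP_Carnot = T_C/ΔT = 296.65/24.50 = 12.11.
Ẇ_min = Q̇/COP_Carnot = 24.70/12.11 = 2.040 kW.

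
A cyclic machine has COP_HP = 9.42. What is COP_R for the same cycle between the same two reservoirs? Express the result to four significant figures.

8.420

Since Q_H = Q_C + W for any cycle, COP_R = Q_C/W = Q_H/W − 1.
COP_R = 9.42 − 1 = 8.42.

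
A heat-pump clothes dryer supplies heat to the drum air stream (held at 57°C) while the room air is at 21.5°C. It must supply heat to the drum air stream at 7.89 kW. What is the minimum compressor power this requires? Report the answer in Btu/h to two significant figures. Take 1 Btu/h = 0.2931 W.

In absolute terms T_C = 294.65 K and T_H = 330.15 K, so ΔT = 35.50 K.
COP_Carnot = T_H/ΔT = 330.15/35.50 = 9.300.
Ẇ_min = Q̇/COP_Carnot = 7.890/9.300 = 0.8484 kW = 2895 Btu/h.

2900 Btu/h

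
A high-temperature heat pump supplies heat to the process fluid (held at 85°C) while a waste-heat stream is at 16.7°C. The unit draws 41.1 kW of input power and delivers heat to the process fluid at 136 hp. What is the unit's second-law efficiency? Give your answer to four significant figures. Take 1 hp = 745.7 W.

0.4706

Converting, Q̇_H = 136.0 hp = 101.4 kW, so COP_actual = Q̇_H/Ẇ = 101.4/41.10 = 2.468.
In absolute terms T_C = 289.85 K and T_H = 358.15 K, so ΔT = 68.30 K.
COP_Carnot = T_H/ΔT = 358.15/68.30 = 5.244.
η_II = COP_actual/COP_Carnot = 2.468/5.244 = 0.4706.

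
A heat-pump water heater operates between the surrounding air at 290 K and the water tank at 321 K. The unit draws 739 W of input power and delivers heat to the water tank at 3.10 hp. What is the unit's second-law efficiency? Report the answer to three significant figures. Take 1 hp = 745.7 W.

Converting, Q̇_H = 3.100 hp = 2312 W, so COP_actual = Q̇_H/Ẇ = 2312/739.0 = 3.128.
The reservoir spacing is ΔT = 321 − 290 = 31.00 K.
COP_Carnot = T_H/ΔT = 321.00/31.00 = 10.35.
η_II = COP_actual/COP_Carnot = 3.128/10.35 = 0.3021.

0.302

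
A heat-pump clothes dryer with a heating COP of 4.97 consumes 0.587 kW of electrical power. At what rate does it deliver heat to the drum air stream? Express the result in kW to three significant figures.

2.92 kW

Q̇_H = COP_HP × Ẇ = 4.97 × 0.5870 = 2.917 kW.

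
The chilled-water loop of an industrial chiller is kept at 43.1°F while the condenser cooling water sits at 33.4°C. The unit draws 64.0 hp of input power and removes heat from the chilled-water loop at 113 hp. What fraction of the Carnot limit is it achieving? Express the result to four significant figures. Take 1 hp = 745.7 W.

0.1721

COP_actual = Q̇_C/Ẇ = 113.0/64.00 = 1.766.
In absolute terms T_C = 279.32 K and T_H = 306.55 K, so ΔT = 27.23 K.
COP_Carnot = T_C/ΔT = 279.32/27.23 = 10.26.
η_II = COP_actual/COP_Carnot = 1.766/10.26 = 0.1721.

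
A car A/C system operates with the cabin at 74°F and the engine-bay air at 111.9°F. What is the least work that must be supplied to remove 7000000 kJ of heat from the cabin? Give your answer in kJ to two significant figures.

In absolute terms T_C = 296.48 K and T_H = 317.54 K, so ΔT = 21.06 K.
The reversible limit is COP_R = T_C/ΔT = 14.08, so W_min = Q_C/COP = Q_C·ΔT/T_C.
W_min = 7000000 × 21.06/296.48 = 497100 kJ.

500000 kJ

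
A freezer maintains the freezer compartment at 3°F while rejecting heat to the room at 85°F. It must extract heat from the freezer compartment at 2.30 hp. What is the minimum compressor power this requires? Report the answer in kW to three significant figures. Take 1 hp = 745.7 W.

In absolute terms T_C = 257.04 K and T_H = 302.59 K, so ΔT = 45.56 K.
COP_Carnot = T_C/ΔT = 257.04/45.56 = 5.642.
Ẇ_min = Q̇/COP_Carnot = 2.300/5.642 = 0.4076 hp = 0.3040 kW.

0.304 kW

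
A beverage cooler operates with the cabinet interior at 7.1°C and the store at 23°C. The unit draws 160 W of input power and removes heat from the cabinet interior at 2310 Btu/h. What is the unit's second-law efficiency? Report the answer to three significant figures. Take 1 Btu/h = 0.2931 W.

0.240

Converting, Q̇_C = 2310 Btu/h = 677.1 W, so COP_actual = Q̇_C/Ẇ = 677.1/160.0 = 4.232.
In absolute terms T_C = 280.25 K and T_H = 296.15 K, so ΔT = 15.90 K.
COP_Carnot = T_C/ΔT = 280.25/15.90 = 17.63.
η_II = COP_actual/COP_Carnot = 4.232/17.63 = 0.2401.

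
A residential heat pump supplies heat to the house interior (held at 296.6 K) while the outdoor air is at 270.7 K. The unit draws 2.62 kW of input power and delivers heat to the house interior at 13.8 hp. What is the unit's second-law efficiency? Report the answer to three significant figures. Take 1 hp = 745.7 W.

Converting, Q̇_H = 13.80 hp = 10.29 kW, so COP_actual = Q̇_H/Ẇ = 10.29/2.620 = 3.928.
The reservoir spacing is ΔT = 296.6 − 270.7 = 25.90 K.
COP_Carnot = T_H/ΔT = 296.60/25.90 = 11.45.
η_II = COP_actual/COP_Carnot = 3.928/11.45 = 0.3430.

0.343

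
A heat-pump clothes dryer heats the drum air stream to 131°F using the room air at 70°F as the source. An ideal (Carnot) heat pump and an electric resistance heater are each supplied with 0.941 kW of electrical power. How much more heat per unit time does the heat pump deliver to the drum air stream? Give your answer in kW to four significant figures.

In absolute terms T_C = 294.26 K and T_H = 328.15 K, so ΔT = 33.89 K.
COP_Carnot = T_H/ΔT = 328.15/33.89 = 9.683.
The heat pump delivers Q̇_H = COP × Ẇ = 9.112 kW; the resistance heater delivers Ẇ = 0.9410 kW.
Extra = (COP − 1)·Ẇ = 8.171 kW.

8.171 kW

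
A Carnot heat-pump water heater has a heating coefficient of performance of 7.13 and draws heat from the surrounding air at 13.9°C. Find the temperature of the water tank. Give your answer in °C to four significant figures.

60.73 °C

COP_HP = T_H/(T_H − T_C) rearranges to T_H = COP·T_C/(COP − 1).
With T_C = 287.05 K, T_H = 7.13 × 287.05/6.130 = 333.88 K.
Converting, 333.88 K = 60.73°C.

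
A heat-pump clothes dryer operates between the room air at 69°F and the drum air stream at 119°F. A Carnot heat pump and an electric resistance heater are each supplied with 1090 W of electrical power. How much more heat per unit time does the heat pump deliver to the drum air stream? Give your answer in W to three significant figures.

11500 W

In absolute terms T_C = 293.71 K and T_H = 321.48 K, so ΔT = 27.78 K.
COP_Carnot = T_H/ΔT = 321.48/27.78 = 11.57.
The heat pump delivers Q̇_H = COP × Ẇ = 12620 W; the resistance heater delivers Ẇ = 1090 W.
Extra = (COP − 1)·Ẇ = 11530 W.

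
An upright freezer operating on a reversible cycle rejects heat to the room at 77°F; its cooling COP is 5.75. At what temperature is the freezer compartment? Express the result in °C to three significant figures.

-19.2 °C

For a Carnot refrigerator COP_R = T_C/(T_H − T_C), so T_C = COP·T_H/(1 + COP).
With T_H = 298.15 K, T_C = 5.75 × 298.15/6.750 = 253.98 K.
Converting, 253.98 K = -19.17°C.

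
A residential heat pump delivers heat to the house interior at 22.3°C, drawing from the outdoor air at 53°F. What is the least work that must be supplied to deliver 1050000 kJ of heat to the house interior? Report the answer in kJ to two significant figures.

In absolute terms T_C = 284.82 K and T_H = 295.45 K, so ΔT = 10.63 K.
The reversible limit is COP_HP = T_H/ΔT = 27.79, so W_min = Q_H/COP = Q_H·ΔT/T_H.
W_min = 1050000 × 10.63/295.45 = 37790 kJ.

38000 kJ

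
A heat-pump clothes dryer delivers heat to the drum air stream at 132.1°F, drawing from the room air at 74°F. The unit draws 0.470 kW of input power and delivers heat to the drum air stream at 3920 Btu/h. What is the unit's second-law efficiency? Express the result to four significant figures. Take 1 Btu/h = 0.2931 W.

0.2400

Converting, Q̇_H = 3920 Btu/h = 1.149 kW, so COP_actual = Q̇_H/Ẇ = 1.149/0.4700 = 2.445.
In absolute terms T_C = 296.48 K and T_H = 328.76 K, so ΔT = 32.28 K.
COP_Carnot = T_H/ΔT = 328.76/32.28 = 10.19.
η_II = COP_actual/COP_Carnot = 2.445/10.19 = 0.2400.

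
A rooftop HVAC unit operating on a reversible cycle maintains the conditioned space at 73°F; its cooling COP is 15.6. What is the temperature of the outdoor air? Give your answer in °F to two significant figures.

110 °F

COP_R = T_C/(T_H − T_C) gives T_H − T_C = T_C/COP.
With T_C = 295.93 K, T_H = 295.93 × (1 + 1/15.6) = 314.90 K.
Converting, 314.90 K = 107.15°F.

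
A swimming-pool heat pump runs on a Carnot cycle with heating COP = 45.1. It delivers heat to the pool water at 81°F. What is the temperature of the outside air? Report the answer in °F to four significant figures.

COP_HP = T_H/(T_H − T_C) gives T_H − T_C = T_H/COP.
With T_H = 300.37 K, T_C = 300.37 × (1 − 1/45.1) = 293.71 K.
Converting, 293.71 K = 69.01°F.

69.01 °F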